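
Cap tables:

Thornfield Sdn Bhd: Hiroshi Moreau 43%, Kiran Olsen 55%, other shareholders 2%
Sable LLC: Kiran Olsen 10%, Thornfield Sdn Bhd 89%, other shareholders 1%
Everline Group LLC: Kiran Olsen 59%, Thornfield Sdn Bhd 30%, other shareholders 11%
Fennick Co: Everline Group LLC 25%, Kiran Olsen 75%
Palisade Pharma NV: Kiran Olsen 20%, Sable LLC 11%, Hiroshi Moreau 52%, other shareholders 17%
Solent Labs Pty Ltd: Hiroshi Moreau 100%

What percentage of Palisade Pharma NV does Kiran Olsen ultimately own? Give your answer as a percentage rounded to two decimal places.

26.48%

Kiran reaches Palisade along 3 paths.
Direct stake: 20% = 20%.
Via Sable: 10% × 11% = 1.1%.
Via Thornfield → Sable: 55% × 89% × 11% = 5.3845%.
Total: 20% + 1.1% + 5.3845% = 26.4845%.
Rounded: 26.48%.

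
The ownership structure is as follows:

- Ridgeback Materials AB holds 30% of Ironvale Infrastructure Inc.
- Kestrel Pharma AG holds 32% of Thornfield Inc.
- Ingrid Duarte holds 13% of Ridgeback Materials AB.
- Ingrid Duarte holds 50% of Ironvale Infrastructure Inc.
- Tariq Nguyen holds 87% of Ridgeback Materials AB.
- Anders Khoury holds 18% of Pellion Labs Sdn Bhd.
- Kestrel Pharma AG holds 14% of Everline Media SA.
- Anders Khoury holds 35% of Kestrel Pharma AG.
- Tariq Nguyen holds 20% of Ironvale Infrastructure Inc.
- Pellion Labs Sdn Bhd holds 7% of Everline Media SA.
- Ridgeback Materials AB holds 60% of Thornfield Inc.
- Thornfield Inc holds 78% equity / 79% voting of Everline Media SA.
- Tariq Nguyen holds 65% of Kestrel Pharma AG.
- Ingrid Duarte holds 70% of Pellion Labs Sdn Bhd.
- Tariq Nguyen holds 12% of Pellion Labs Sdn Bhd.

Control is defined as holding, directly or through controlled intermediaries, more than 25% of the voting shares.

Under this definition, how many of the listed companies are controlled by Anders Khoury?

3

Anders holds 35% of Kestrel, so Anders controls Kestrel.
Kestrel holds 32% of Thornfield, so Anders controls Thornfield.
Thornfield and Kestrel together hold 79% + 14% = 93% of Everline, so Anders controls Everline.
No other company's threshold is met.
Anders controls 3 companies.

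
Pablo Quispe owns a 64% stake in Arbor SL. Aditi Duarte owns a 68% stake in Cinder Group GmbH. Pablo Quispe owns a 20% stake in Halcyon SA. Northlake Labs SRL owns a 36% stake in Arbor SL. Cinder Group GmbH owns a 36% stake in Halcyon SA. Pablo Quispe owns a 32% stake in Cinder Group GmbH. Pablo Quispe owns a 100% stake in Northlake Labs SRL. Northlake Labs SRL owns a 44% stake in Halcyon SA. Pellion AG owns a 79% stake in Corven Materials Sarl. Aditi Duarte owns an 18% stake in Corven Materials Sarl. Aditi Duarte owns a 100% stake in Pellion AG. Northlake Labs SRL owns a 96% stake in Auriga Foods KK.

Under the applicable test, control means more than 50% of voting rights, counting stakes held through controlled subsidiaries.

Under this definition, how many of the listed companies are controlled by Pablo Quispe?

4

Pablo holds 100% of Northlake, so Pablo controls Northlake.
Pablo and Northlake together hold 20% + 44% = 64% of Halcyon, so Pablo controls Halcyon.
Northlake holds 96% of Auriga, so Pablo controls Auriga.
Pablo and Northlake together hold 64% + 36% = 100% of Arbor, so Pablo controls Arbor.
No other company's threshold is met.
Pablo controls 4 companies.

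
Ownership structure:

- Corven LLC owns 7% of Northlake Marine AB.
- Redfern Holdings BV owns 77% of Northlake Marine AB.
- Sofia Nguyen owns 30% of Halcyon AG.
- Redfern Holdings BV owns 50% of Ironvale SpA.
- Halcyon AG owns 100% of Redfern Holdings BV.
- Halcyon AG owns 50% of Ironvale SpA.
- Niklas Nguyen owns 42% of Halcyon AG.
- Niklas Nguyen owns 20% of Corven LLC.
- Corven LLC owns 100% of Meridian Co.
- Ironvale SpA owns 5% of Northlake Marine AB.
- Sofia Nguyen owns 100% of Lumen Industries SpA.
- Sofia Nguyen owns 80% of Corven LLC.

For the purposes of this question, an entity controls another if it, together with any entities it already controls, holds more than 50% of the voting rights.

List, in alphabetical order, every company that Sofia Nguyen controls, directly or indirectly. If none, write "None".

Corven LLC, Lumen Industries SpA, Meridian Co

Sofia holds 80% of Corven, so Sofia controls Corven.
Corven holds 100% of Meridian, so Sofia controls Meridian.
Sofia holds 100% of Lumen, so Sofia controls Lumen.
No other company's threshold is met.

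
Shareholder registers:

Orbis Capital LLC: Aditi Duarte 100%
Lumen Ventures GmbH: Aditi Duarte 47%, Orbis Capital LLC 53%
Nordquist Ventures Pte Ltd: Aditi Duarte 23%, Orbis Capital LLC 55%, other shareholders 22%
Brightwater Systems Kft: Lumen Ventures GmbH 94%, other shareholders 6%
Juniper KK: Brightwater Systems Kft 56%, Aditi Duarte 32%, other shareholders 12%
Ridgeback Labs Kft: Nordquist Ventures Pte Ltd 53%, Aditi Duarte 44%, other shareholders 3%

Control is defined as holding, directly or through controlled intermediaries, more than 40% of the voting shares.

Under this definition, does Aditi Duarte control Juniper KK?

Yes

Aditi holds 100% of Orbis, so Aditi controls Orbis.
Aditi and Orbis together hold 47% + 53% = 100% of Lumen, so Aditi controls Lumen.
Lumen holds 94% of Brightwater, so Aditi controls Brightwater.
Brightwater and Aditi together hold 56% + 32% = 88% of Juniper, so Aditi controls Juniper.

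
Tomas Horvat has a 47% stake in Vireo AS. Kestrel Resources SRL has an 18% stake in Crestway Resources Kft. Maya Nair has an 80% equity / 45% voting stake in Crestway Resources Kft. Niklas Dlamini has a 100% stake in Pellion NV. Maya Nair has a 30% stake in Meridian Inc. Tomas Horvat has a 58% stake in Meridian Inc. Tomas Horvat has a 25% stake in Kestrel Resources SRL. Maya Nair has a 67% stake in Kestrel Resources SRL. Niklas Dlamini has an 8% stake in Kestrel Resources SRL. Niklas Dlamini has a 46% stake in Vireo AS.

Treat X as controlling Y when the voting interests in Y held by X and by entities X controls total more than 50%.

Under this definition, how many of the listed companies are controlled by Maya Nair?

2

Maya holds 67% of Kestrel, so Maya controls Kestrel.
Maya and Kestrel together hold 45% + 18% = 63% of Crestway, so Maya controls Crestway.
No other company's threshold is met.
Maya controls 2 companies.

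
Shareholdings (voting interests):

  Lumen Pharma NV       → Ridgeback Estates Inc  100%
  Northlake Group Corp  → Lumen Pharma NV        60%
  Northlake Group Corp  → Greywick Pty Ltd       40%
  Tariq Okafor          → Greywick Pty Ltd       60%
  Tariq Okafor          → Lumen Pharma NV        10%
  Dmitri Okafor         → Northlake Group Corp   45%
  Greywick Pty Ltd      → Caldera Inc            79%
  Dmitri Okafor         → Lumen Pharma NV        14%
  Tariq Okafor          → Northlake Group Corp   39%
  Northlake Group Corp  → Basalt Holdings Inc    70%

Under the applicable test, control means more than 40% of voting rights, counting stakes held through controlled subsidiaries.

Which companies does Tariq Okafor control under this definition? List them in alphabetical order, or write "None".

Caldera Inc, Greywick Pty Ltd

Tariq holds 60% of Greywick, so Tariq controls Greywick.
Greywick holds 79% of Caldera, so Tariq controls Caldera.
No other company's threshold is met.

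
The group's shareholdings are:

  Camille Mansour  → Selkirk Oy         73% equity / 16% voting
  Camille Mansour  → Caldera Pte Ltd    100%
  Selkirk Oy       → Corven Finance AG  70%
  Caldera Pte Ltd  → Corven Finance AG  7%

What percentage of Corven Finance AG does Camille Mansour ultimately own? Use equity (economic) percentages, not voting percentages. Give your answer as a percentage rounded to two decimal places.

Camille reaches Corven along 2 paths.
Via Selkirk: 73% × 70% = 51.1%.
Via Caldera: 100% × 7% = 7%.
Total: 51.1% + 7% = 58.1%.
Rounded: 58.10%.

58.10%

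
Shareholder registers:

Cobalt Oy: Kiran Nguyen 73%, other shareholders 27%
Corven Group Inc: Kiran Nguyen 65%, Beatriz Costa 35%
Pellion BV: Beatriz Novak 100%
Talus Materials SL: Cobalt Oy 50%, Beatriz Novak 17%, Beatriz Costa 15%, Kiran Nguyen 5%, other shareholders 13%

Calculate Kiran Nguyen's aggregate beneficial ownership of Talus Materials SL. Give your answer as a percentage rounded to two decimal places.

41.50%

Kiran reaches Talus along 2 paths.
Via Cobalt: 73% × 50% = 36.5%.
Direct stake: 5% = 5%.
Total: 36.5% + 5% = 41.5%.
Rounded: 41.50%.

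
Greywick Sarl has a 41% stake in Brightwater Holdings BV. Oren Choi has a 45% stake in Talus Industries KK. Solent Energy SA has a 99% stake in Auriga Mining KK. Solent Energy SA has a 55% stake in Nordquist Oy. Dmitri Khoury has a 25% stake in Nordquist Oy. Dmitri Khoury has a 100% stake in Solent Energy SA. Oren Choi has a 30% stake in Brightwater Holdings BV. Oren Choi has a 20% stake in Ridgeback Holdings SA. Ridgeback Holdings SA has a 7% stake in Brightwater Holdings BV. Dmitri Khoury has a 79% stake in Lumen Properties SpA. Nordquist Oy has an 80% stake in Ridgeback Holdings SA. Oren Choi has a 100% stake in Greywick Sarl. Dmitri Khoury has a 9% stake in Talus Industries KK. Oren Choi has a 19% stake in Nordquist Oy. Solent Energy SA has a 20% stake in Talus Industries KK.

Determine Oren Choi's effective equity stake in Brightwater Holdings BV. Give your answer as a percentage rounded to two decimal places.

73.46%

Oren reaches Brightwater along 4 paths.
Direct stake: 30% = 30%.
Via Greywick: 100% × 41% = 41%.
Via Ridgeback: 20% × 7% = 1.4%.
Via Nordquist → Ridgeback: 19% × 80% × 7% = 1.064%.
Total: 30% + 41% + 1.4% + 1.064% = 73.464%.
Rounded: 73.46%.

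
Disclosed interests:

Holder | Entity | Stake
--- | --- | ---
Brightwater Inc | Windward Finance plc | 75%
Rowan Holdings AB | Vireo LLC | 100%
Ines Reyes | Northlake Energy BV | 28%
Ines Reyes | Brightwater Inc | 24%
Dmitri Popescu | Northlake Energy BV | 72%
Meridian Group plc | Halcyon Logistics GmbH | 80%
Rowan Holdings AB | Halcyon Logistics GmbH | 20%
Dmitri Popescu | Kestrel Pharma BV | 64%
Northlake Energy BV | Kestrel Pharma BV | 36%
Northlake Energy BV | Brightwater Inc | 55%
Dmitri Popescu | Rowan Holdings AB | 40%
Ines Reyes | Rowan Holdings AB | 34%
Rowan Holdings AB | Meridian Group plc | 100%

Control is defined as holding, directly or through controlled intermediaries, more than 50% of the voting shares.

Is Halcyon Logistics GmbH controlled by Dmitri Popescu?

Dmitri holds 72% of Northlake, so Dmitri controls Northlake.
Northlake holds 55% of Brightwater, so Dmitri controls Brightwater.
Northlake and Dmitri together hold 36% + 64% = 100% of Kestrel, so Dmitri controls Kestrel.
Brightwater holds 75% of Windward, so Dmitri controls Windward.
Neither Dmitri nor any entity Dmitri controls holds any voting interest in Halcyon.
So Dmitri does not control Halcyon.

No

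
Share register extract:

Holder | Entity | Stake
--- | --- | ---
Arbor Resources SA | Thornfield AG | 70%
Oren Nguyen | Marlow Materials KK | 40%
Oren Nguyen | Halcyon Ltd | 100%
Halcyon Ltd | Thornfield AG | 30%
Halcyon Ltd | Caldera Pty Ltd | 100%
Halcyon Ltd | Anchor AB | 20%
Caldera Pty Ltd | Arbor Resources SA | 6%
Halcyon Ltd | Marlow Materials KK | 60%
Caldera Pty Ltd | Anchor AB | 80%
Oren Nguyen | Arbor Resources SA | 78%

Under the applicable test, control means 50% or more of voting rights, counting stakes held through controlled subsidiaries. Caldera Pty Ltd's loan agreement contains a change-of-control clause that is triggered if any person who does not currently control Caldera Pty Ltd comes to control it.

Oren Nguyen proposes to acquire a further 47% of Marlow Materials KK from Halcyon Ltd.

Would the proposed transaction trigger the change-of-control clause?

The purchase adds only to Oren's holdings (Halcyon's stake shrinks), so Oren is the only person who could newly come to control Caldera.
Oren holds 100% of Halcyon, so Oren controls Halcyon.
Halcyon holds 100% of Caldera, so Oren controls Caldera.
So Oren already controls Caldera before the transaction.
After the purchase, Oren's direct stake in Marlow rises to 40% + 47% = 87%, and Halcyon's stake falls to 13%.
Oren controlled Caldera already, so this is not a new person acquiring control; every other person's position is unchanged or reduced.
No new person acquires control, so the clause is not triggered.

No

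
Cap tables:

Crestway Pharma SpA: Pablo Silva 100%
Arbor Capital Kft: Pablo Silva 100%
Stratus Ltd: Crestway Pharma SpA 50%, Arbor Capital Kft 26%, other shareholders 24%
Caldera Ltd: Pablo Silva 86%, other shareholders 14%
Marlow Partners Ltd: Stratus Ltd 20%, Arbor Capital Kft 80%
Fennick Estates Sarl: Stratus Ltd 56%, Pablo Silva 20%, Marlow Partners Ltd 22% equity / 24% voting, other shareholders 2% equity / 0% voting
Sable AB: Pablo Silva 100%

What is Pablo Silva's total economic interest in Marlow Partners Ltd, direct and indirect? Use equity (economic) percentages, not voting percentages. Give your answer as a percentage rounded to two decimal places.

Pablo reaches Marlow along 3 paths.
Via Crestway → Stratus: 100% × 50% × 20% = 10%.
Via Arbor → Stratus: 100% × 26% × 20% = 5.2%.
Via Arbor: 100% × 80% = 80%.
Total: 10% + 5.2% + 80% = 95.2%.
Rounded: 95.20%.

95.20%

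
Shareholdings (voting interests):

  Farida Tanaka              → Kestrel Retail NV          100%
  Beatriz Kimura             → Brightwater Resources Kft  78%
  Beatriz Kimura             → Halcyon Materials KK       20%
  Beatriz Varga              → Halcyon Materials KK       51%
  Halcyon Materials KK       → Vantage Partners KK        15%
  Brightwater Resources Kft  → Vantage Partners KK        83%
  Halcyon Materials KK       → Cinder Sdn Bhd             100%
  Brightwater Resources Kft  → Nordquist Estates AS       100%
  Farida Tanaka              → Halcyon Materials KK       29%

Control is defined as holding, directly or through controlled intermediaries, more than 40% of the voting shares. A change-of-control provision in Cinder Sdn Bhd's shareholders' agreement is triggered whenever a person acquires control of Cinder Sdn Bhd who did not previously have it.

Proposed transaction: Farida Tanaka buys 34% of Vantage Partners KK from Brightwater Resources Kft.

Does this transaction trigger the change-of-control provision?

The purchase adds only to Farida's holdings (Brightwater's stake shrinks), so Farida is the only person who could newly come to control Cinder.
Farida holds 100% of Kestrel, so Farida controls Kestrel.
Neither Farida nor any entity Farida controls holds any voting interest in Cinder.
So before the transaction, Farida does not control Cinder.
After the purchase, Farida holds 34% of Vantage directly, and Brightwater's stake falls to 49%.
Farida's side now holds 34% of Vantage, not > 40%, so Farida still does not control Vantage.
After the transaction, neither Farida nor any entity Farida controls holds a voting interest in Cinder, so Farida still does not control it.
No new person acquires control, so the clause is not triggered.

No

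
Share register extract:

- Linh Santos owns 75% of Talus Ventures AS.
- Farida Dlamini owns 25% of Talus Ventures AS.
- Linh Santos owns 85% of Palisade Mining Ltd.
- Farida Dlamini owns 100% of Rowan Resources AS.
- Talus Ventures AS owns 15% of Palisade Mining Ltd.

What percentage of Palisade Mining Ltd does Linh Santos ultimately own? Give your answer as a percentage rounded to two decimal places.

96.25%

Linh reaches Palisade along 2 paths.
Via Talus: 75% × 15% = 11.25%.
Direct stake: 85% = 85%.
Total: 11.25% + 85% = 96.25%.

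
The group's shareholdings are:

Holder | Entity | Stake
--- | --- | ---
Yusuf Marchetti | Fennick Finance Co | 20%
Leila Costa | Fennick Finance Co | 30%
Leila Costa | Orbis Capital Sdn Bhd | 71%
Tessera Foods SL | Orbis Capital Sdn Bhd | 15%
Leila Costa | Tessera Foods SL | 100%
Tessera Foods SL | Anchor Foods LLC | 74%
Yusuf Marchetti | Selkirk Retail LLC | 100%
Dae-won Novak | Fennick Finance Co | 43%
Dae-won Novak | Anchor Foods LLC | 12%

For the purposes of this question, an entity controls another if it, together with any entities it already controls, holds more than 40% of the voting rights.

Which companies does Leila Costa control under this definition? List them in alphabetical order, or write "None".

Leila holds 100% of Tessera, so Leila controls Tessera.
Tessera and Leila together hold 15% + 71% = 86% of Orbis, so Leila controls Orbis.
Tessera holds 74% of Anchor, so Leila controls Anchor.
No other company's threshold is met.

Anchor Foods LLC, Orbis Capital Sdn Bhd, Tessera Foods SL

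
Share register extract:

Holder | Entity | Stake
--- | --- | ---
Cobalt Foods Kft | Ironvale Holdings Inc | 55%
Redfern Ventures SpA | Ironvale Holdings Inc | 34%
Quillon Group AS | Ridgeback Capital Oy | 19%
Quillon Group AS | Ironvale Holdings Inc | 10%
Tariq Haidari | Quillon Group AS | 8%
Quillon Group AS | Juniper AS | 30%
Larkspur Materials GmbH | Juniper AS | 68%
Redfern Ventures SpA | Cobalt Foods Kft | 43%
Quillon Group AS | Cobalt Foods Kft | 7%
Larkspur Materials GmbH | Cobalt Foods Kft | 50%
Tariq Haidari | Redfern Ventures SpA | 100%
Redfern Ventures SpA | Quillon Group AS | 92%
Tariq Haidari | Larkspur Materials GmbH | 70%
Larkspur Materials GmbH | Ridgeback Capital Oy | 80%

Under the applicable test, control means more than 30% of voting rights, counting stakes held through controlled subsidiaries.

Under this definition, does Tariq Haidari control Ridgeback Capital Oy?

Tariq holds 100% of Redfern, so Tariq controls Redfern.
Tariq and Redfern together hold 8% + 92% = 100% of Quillon, so Tariq controls Quillon.
Tariq holds 70% of Larkspur, so Tariq controls Larkspur.
Quillon and Larkspur together hold 19% + 80% = 99% of Ridgeback, so Tariq controls Ridgeback.

Yes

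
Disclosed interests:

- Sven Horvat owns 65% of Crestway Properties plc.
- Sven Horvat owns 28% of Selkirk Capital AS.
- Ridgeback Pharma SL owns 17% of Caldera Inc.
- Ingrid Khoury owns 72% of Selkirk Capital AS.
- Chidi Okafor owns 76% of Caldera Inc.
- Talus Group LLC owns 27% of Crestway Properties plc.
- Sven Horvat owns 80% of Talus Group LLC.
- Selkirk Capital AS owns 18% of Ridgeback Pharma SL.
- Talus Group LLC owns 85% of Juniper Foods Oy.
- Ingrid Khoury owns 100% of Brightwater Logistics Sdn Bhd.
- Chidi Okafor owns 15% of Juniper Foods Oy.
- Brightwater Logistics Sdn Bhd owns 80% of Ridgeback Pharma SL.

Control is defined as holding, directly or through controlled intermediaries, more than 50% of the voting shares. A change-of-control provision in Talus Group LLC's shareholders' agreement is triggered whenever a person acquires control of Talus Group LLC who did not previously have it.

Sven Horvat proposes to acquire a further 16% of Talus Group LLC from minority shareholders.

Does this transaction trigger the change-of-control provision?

No

The purchase changes only Sven's holdings, so Sven is the only person who could newly come to control Talus.
Sven holds 80% of Talus, so Sven controls Talus.
So Sven already controls Talus before the transaction.
After the purchase, Sven's direct stake in Talus rises to 80% + 16% = 96%.
Sven controlled Talus already, so this is not a new person acquiring control; every other person's position is unchanged or reduced.
No new person acquires control, so the clause is not triggered.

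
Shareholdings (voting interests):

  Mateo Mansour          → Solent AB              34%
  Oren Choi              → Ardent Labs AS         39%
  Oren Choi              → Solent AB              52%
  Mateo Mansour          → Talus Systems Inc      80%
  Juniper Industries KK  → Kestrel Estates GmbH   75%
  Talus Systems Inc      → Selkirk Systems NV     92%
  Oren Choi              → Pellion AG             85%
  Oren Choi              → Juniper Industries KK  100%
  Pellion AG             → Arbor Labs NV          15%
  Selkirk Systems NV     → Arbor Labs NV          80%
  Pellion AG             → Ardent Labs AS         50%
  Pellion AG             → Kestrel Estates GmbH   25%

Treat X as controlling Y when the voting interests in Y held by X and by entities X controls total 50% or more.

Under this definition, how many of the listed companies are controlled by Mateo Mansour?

3

Mateo holds 80% of Talus, so Mateo controls Talus.
Talus holds 92% of Selkirk, so Mateo controls Selkirk.
Selkirk holds 80% of Arbor, so Mateo controls Arbor.
No other company's threshold is met.
Mateo controls 3 companies.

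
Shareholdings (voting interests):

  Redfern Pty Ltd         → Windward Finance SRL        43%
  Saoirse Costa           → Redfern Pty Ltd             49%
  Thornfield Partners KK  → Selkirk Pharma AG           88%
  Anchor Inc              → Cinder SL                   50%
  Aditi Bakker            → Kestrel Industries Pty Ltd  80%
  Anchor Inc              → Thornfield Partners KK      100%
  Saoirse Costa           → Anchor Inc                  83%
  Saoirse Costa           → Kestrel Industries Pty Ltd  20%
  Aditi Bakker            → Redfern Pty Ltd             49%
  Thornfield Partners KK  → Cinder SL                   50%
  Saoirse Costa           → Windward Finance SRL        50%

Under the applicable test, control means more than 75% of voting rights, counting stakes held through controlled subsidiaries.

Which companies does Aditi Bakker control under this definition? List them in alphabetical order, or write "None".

Aditi holds 80% of Kestrel, so Aditi controls Kestrel.
No other company's threshold is met.

Kestrel Industries Pty Ltd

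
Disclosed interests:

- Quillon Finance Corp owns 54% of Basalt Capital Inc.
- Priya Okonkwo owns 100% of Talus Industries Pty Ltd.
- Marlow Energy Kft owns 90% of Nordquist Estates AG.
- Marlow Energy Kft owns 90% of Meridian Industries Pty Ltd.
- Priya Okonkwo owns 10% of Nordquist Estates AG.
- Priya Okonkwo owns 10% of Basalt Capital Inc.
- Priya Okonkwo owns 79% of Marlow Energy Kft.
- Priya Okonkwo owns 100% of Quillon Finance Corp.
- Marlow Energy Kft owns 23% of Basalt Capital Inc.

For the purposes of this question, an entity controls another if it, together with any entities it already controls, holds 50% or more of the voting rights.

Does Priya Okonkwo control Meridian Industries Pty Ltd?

Priya holds 79% of Marlow, so Priya controls Marlow.
Marlow holds 90% of Meridian, so Priya controls Meridian.

Yes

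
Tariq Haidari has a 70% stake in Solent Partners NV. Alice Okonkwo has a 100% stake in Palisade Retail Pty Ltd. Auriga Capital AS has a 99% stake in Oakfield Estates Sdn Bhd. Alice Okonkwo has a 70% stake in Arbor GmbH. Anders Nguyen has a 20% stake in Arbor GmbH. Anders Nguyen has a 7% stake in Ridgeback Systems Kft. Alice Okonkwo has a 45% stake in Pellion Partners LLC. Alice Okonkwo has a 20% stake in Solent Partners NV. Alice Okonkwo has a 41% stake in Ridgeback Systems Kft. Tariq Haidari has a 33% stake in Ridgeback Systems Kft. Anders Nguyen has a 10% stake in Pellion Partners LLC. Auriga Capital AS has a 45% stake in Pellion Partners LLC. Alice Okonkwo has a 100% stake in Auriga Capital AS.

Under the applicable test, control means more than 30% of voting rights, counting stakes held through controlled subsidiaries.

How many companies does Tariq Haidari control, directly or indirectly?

Tariq holds 70% of Solent, so Tariq controls Solent.
Tariq holds 33% of Ridgeback, so Tariq controls Ridgeback.
No other company's threshold is met.
Tariq controls 2 companies.

2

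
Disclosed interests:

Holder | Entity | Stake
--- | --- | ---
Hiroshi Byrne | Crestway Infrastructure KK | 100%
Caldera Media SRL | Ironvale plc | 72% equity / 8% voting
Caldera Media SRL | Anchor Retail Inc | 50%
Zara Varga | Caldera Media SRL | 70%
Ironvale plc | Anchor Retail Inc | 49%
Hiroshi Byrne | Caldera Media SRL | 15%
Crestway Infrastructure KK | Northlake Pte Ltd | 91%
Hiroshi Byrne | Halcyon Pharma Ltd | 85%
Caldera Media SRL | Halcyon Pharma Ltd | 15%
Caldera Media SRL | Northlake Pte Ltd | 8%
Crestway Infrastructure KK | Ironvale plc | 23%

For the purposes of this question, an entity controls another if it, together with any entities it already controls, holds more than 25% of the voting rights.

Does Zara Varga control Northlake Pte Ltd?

No

Zara holds 70% of Caldera, so Zara controls Caldera.
Caldera holds 50% of Anchor, so Zara controls Anchor.
In Northlake, Zara's side holds only 8%, not > 25%.
So Zara does not control Northlake.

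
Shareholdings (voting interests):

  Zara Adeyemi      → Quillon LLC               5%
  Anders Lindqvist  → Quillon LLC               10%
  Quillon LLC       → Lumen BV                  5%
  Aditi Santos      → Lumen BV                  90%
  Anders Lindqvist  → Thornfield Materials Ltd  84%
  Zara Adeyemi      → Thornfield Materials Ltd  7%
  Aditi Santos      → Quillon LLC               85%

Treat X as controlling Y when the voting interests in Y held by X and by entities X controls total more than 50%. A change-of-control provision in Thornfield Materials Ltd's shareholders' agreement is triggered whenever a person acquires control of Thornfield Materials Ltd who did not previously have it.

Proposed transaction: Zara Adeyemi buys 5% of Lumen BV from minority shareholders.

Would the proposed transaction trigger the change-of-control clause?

The purchase changes only Zara's holdings, so Zara is the only person who could newly come to control Thornfield.
Zara's largest direct stake is 7% in Thornfield, which does not meet the threshold, so Zara controls no company.
In Thornfield, Zara's side holds only 7%, not > 50%.
So before the transaction, Zara does not control Thornfield.
After the purchase, Zara holds 5% of Lumen directly.
Zara's side now holds 5% of Lumen, not > 50%, so Zara still does not control Lumen.
After the transaction, Zara's side holds 7% of Thornfield, not > 50%, so Zara still does not control Thornfield.
No new person acquires control, so the clause is not triggered.

No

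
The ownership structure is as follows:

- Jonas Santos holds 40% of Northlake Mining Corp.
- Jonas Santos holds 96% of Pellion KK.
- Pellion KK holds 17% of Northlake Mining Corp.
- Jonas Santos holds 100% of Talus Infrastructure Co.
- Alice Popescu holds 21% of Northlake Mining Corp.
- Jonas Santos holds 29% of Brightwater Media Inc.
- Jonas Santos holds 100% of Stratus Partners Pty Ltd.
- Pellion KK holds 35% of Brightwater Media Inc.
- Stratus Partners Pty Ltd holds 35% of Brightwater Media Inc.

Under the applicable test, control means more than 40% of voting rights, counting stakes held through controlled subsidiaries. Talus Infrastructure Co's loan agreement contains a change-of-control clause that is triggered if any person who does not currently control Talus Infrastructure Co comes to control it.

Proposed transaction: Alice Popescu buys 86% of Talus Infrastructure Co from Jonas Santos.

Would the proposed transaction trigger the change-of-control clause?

Yes

The purchase adds only to Alice's holdings (Jonas's stake shrinks), so Alice is the only person who could newly come to control Talus.
Alice's largest direct stake is 21% in Northlake, which does not meet the threshold, so Alice controls no company.
Neither Alice nor any entity Alice controls holds any voting interest in Talus.
So before the transaction, Alice does not control Talus.
After the purchase, Alice holds 86% of Talus directly, and Jonas's stake falls to 14%.
Alice holds 86% of Talus, so Alice controls Talus.
Alice did not control Talus before and does after, so the clause is triggered.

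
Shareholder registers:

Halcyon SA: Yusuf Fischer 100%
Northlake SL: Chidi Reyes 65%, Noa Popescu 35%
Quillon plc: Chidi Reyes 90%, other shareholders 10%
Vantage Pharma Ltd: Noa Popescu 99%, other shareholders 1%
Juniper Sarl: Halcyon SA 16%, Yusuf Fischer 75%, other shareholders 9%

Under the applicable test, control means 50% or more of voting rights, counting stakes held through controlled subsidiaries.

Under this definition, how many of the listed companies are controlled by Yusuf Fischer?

2

Yusuf holds 100% of Halcyon, so Yusuf controls Halcyon.
Halcyon and Yusuf together hold 16% + 75% = 91% of Juniper, so Yusuf controls Juniper.
No other company's threshold is met.
Yusuf controls 2 companies.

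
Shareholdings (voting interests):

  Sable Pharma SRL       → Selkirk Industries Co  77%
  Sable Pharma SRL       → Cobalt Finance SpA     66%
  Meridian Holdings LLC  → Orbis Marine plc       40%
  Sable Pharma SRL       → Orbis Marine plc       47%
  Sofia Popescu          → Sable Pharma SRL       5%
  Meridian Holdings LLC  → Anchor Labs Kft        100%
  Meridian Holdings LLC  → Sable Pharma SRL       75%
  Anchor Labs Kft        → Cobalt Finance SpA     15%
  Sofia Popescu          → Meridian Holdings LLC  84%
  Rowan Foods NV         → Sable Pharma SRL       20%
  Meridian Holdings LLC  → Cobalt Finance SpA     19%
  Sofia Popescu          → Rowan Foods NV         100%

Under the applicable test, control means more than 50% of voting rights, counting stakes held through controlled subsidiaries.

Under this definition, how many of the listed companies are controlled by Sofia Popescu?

Sofia holds 100% of Rowan, so Sofia controls Rowan.
Sofia holds 84% of Meridian, so Sofia controls Meridian.
Meridian and Sofia and Rowan together hold 75% + 5% + 20% = 100% of Sable, so Sofia controls Sable.
Meridian and Sable together hold 40% + 47% = 87% of Orbis, so Sofia controls Orbis.
Meridian holds 100% of Anchor, so Sofia controls Anchor.
Sable holds 77% of Selkirk, so Sofia controls Selkirk.
Anchor and Sable and Meridian together hold 15% + 66% + 19% = 100% of Cobalt, so Sofia controls Cobalt.
Sofia controls 7 companies.

7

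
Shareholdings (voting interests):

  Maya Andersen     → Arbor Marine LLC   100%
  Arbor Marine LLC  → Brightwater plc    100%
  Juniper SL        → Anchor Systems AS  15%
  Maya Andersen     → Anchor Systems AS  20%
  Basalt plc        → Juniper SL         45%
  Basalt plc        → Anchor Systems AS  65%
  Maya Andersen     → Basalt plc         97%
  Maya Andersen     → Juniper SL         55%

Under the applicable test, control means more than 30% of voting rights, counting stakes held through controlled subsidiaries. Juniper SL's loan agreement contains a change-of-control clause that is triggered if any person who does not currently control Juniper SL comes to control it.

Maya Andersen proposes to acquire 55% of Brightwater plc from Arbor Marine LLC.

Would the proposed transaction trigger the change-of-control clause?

The purchase adds only to Maya's holdings (Arbor's stake shrinks), so Maya is the only person who could newly come to control Juniper.
Maya holds 97% of Basalt, so Maya controls Basalt.
Maya and Basalt together hold 55% + 45% = 100% of Juniper, so Maya controls Juniper.
So Maya already controls Juniper before the transaction.
After the purchase, Maya holds 55% of Brightwater directly, and Arbor's stake falls to 45%.
Maya controlled Juniper already, so this is not a new person acquiring control; every other person's position is unchanged or reduced.
No new person acquires control, so the clause is not triggered.

No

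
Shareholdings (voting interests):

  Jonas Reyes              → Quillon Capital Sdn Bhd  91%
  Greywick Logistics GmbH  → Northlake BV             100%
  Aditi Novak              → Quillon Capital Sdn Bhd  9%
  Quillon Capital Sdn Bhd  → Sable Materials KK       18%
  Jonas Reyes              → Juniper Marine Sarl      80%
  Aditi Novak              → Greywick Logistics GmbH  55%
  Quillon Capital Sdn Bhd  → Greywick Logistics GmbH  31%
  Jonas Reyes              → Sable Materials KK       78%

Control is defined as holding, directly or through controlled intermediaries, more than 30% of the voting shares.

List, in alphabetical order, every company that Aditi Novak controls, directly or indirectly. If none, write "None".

Greywick Logistics GmbH, Northlake BV

Aditi holds 55% of Greywick, so Aditi controls Greywick.
Greywick holds 100% of Northlake, so Aditi controls Northlake.
No other company's threshold is met.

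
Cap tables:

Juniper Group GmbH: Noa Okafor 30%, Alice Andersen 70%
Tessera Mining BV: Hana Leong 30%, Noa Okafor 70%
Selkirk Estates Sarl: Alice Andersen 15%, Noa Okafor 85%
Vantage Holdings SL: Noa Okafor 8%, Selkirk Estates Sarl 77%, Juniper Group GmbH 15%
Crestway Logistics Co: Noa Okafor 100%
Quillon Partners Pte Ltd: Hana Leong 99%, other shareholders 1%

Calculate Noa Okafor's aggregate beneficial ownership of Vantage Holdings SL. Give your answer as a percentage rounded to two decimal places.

Noa reaches Vantage along 3 paths.
Direct stake: 8% = 8%.
Via Selkirk: 85% × 77% = 65.45%.
Via Juniper: 30% × 15% = 4.5%.
Total: 8% + 65.45% + 4.5% = 77.95%.

77.95%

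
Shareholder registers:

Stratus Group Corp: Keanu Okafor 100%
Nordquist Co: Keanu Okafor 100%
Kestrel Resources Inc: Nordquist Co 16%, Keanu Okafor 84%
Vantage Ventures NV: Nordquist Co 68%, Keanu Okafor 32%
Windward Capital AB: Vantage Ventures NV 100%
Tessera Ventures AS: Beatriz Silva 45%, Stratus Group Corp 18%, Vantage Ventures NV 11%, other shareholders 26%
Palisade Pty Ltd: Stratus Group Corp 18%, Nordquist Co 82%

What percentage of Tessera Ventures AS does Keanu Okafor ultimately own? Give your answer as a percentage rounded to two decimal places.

Keanu reaches Tessera along 3 paths.
Via Stratus: 100% × 18% = 18%.
Via Nordquist → Vantage: 100% × 68% × 11% = 7.48%.
Via Vantage: 32% × 11% = 3.52%.
Total: 18% + 7.48% + 3.52% = 29%.
Rounded: 29.00%.

29.00%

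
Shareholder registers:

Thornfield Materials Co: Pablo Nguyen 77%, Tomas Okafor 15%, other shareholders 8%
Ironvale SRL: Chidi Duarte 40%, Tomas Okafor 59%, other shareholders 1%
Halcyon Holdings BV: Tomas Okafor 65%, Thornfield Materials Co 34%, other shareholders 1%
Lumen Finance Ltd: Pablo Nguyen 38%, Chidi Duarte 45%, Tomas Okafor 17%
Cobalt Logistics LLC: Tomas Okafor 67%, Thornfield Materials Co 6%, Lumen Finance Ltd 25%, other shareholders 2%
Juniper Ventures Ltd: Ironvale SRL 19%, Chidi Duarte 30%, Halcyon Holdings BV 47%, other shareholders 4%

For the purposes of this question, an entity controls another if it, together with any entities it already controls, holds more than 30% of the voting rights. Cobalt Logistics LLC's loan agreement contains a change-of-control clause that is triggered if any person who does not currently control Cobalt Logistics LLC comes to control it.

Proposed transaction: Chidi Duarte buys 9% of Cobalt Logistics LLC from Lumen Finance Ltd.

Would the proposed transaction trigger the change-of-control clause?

No

The purchase adds only to Chidi's holdings (Lumen's stake shrinks), so Chidi is the only person who could newly come to control Cobalt.
Chidi holds 40% of Ironvale, so Chidi controls Ironvale.
Chidi holds 45% of Lumen, so Chidi controls Lumen.
Ironvale and Chidi together hold 19% + 30% = 49% of Juniper, so Chidi controls Juniper.
In Cobalt, Chidi's side holds only 25%, not > 30%.
So before the transaction, Chidi does not control Cobalt.
After the purchase, Chidi holds 9% of Cobalt directly, and Lumen's stake falls to 16%.
After the transaction, Chidi's side holds 16% + 9% = 25% of Cobalt, not > 30%, so Chidi still does not control Cobalt.
No new person acquires control, so the clause is not triggered.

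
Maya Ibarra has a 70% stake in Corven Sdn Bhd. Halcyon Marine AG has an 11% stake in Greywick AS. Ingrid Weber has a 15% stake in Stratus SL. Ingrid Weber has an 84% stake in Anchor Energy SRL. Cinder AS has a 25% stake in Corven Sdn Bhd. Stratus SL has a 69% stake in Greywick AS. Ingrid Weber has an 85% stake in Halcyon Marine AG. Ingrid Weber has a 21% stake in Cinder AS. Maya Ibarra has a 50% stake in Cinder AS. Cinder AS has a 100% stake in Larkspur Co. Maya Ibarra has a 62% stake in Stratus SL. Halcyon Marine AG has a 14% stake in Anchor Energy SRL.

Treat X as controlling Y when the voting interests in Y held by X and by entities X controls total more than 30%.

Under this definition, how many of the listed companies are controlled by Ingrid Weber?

2

Ingrid holds 85% of Halcyon, so Ingrid controls Halcyon.
Ingrid and Halcyon together hold 84% + 14% = 98% of Anchor, so Ingrid controls Anchor.
No other company's threshold is met.
Ingrid controls 2 companies.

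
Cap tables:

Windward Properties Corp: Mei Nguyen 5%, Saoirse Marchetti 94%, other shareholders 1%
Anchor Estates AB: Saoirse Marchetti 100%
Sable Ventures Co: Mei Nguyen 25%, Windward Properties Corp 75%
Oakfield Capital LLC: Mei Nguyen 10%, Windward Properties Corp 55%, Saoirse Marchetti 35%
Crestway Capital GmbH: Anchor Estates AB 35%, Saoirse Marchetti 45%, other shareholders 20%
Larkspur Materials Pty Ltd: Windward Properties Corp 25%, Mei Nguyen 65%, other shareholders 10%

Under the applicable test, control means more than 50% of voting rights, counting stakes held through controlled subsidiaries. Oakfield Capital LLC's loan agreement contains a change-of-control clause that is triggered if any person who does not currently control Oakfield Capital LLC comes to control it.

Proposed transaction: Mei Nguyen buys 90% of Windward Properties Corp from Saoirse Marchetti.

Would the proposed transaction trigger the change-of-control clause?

The purchase adds only to Mei's holdings (Saoirse's stake shrinks), so Mei is the only person who could newly come to control Oakfield.
Mei holds 65% of Larkspur, so Mei controls Larkspur.
In Oakfield, Mei's side holds only 10%, not > 50%.
So before the transaction, Mei does not control Oakfield.
After the purchase, Mei's direct stake in Windward rises to 5% + 90% = 95%, and Saoirse's stake falls to 4%.
Mei holds 95% of Windward, so Mei controls Windward.
Mei and Windward together hold 10% + 55% = 65% of Oakfield, so Mei controls Oakfield.
Mei did not control Oakfield before and does after, so the clause is triggered.

Yes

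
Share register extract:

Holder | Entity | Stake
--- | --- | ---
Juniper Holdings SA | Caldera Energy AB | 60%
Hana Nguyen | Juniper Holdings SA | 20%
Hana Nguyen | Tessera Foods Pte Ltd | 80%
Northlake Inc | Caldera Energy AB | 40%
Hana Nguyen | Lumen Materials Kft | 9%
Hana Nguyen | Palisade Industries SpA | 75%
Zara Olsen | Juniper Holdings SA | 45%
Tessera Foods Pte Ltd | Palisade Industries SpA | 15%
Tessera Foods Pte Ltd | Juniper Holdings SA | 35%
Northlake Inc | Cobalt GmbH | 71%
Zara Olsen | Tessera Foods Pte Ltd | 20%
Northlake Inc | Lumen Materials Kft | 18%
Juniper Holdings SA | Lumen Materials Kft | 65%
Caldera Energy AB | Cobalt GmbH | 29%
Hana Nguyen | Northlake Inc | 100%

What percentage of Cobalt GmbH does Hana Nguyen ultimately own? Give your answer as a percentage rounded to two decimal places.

Hana reaches Cobalt along 4 paths.
Via Juniper → Caldera: 20% × 60% × 29% = 3.48%.
Via Tessera → Juniper → Caldera: 80% × 35% × 60% × 29% = 4.872%.
Via Northlake → Caldera: 100% × 40% × 29% = 11.6%.
Via Northlake: 100% × 71% = 71%.
Total: 3.48% + 4.872% + 11.6% + 71% = 90.952%.
Rounded: 90.95%.

90.95%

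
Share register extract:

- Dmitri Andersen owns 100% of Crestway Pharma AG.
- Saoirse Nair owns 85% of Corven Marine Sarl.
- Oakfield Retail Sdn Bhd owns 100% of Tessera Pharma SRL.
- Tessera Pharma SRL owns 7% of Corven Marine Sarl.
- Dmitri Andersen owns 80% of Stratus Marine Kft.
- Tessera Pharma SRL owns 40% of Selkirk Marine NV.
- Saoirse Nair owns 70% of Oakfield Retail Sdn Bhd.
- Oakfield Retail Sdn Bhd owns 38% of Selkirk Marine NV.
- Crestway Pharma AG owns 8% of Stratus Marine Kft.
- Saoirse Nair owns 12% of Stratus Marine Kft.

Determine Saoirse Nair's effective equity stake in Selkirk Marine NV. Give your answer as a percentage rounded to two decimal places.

Saoirse reaches Selkirk along 2 paths.
Via Oakfield → Tessera: 70% × 100% × 40% = 28%.
Via Oakfield: 70% × 38% = 26.6%.
Total: 28% + 26.6% = 54.6%.
Rounded: 54.60%.

54.60%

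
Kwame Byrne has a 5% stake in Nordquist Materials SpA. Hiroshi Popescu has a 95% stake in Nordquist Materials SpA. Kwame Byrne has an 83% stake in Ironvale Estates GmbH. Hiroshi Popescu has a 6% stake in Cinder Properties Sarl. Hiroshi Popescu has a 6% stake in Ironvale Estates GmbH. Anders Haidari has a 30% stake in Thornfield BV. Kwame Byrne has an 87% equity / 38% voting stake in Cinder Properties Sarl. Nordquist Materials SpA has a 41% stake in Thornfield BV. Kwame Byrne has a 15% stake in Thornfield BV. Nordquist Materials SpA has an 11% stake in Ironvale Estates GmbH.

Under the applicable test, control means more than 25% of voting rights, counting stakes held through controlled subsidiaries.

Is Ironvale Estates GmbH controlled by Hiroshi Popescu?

Hiroshi holds 95% of Nordquist, so Hiroshi controls Nordquist.
Nordquist holds 41% of Thornfield, so Hiroshi controls Thornfield.
In Ironvale, Hiroshi's side holds only 6% + 11% = 17%, not > 25%.
So Hiroshi does not control Ironvale.

No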